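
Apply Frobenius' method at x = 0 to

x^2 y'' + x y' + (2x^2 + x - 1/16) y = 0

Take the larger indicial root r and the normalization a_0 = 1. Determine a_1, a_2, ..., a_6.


Write in Frobenius form y'' + (p(x)/x) y' + (q(x)/x^2) y = 0:
  p(x) = 1,  q(x) = 2x^2 + x - 1/16.
Indicial equation: r(r-1) + (1) r + (-1/16) = 0 -> roots r_1 = 1/4, r_2 = -1/4.
Take r = r_1 = 1/4. Let y(x) = x^r sum_{n>=0} a_n x^n with a_0 = 1.
Substitute y = x^r sum a_n x^n and match x^{r+n}. The recurrence is
  D(n) a_n + 1 a_{n-1} + 2 a_{n-2} = 0,  where D(n) = (r+n)(r+n-1) + (1)(r+n) + (-1/16).
  a_n = [-1 a_{n-1} - 2 a_{n-2}] / D(n).
Since the indicial polynomial factors as (r - r_1)(r - r_2), D(n) = (r_1 + n - r_1)(r_1 + n - r_2) = n(n + 1/2).
Evaluating step by step (a_0 = 1):
  n = 1: D(1) = 1(1 + 1/2) = 3/2; numerator = -1(1) = -1; a_1 = (-1)/(3/2) = -2/3
  n = 2: D(2) = 2(2 + 1/2) = 5; numerator = -1(-2/3) - 2(1) = -4/3; a_2 = (-4/3)/(5) = -4/15
  n = 3: D(3) = 3(3 + 1/2) = 21/2; numerator = -1(-4/15) - 2(-2/3) = 8/5; a_3 = (8/5)/(21/2) = 16/105
  n = 4: D(4) = 4(4 + 1/2) = 18; numerator = -1(16/105) - 2(-4/15) = 8/21; a_4 = (8/21)/(18) = 4/189
  n = 5: D(5) = 5(5 + 1/2) = 55/2; numerator = -1(4/189) - 2(16/105) = -44/135; a_5 = (-44/135)/(55/2) = -8/675
  n = 6: D(6) = 6(6 + 1/2) = 39; numerator = -1(-8/675) - 2(4/189) = -16/525; a_6 = (-16/525)/(39) = -16/20475

r = 1/4; a_0 = 1; a_1 = -2/3; a_2 = -4/15; a_3 = 16/105; a_4 = 4/189; a_5 = -8/675; a_6 = -16/20475


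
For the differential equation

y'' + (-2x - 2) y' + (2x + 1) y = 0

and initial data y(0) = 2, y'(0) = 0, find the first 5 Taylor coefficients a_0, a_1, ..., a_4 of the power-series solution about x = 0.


Ansatz: y(x) = sum_{n>=0} a_n x^n, so y'(x) = sum_{n>=1} n a_n x^(n-1) and y''(x) = sum_{n>=2} n(n-1) a_n x^(n-2).
Substitute into P(x) y'' + Q(x) y' + R(x) y = 0 with P(x) = 1, Q(x) = -2x - 2, R(x) = 2x + 1, and match powers of x.
Initial conditions: a_0 = 2, a_1 = 0.
Setting the coefficient of each power of x to zero and solving order by order (substituting the coefficients already found):
  x^0: 2 a_2 - 2 a_1 + a_0 = 0  ->  2 a_2 = 2 a_1 - a_0 = -2  ->  a_2 = -1
  x^1: 6 a_3 - 4 a_2 - a_1 + 2 a_0 = 0  ->  6 a_3 = 4 a_2 + a_1 - 2 a_0 = -8  ->  a_3 = -4/3
  x^2: 12 a_4 - 6 a_3 - 3 a_2 + 2 a_1 = 0  ->  12 a_4 = 6 a_3 + 3 a_2 - 2 a_1 = -11  ->  a_4 = -11/12
Truncated series: y(x) = 2 - x^2 - (4/3) x^3 - (11/12) x^4 + O(x^5).

a_0 = 2; a_1 = 0; a_2 = -1; a_3 = -4/3; a_4 = -11/12


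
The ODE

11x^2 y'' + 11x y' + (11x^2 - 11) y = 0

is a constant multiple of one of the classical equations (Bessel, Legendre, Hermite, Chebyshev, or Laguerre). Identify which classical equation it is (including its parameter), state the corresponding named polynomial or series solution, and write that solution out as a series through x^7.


All three coefficients share the factor 11; dividing through by 11 gives  x^2 y'' + x y' + (x^2 - 1) y = 0.
This matches the Bessel equation x^2 y'' + x y' + (x^2 - nu^2) y = 0 with nu^2 = 1, so nu = 1; the solution bounded at x = 0 is J_1(x).
Frobenius at x = 0: indicial roots ±nu; for r = nu the recurrence k(k + 2nu) c_k = -c_{k-2} gives the standard series J_nu(x) = sum_{k>=0} (-1)^k / (k! (k+nu)!) (x/2)^(2k+nu). Evaluate the first 4 terms:
  k = 0: (-1)^0 / (0! * 1! * 2^1) x^1 = 1/(1*1*2) x^1 = (1/2) x^1
  k = 1: (-1)^1 / (1! * 2! * 2^3) x^3 = -1/(1*2*8) x^3 = (-1/16) x^3
  k = 2: (-1)^2 / (2! * 3! * 2^5) x^5 = 1/(2*6*32) x^5 = (1/384) x^5
  k = 3: (-1)^3 / (3! * 4! * 2^7) x^7 = -1/(6*24*128) x^7 = (-1/18432) x^7
Hence J_1(x) = -x^7/18432 + x^5/384 - x^3/16 + x/2 + ....

J_1(x); series = -x^7/18432 + x^5/384 - x^3/16 + x/2


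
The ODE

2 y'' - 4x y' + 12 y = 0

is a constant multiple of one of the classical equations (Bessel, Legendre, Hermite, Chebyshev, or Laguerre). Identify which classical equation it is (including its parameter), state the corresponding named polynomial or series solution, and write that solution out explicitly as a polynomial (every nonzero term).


All three coefficients share the factor 2; dividing through by 2 gives  y'' - 2x y' + 6 y = 0.
This matches the Hermite equation y'' - 2x y' + 2n y = 0 with 2n = 6, so n = 3; the polynomial solution is H_3(x).
With y = sum_k a_k x^k, matching x^k gives (k+2)(k+1) a_{k+2} = 2(k - n) a_k = 2(k - 3) a_k. The right side vanishes at k = 3, so the series with the parity of 3 terminates at degree 3.
Standard normalization: leading coefficient of H_n is 2^n, so a_3 = 2^3 = 8. Work downward with a_k = (k+1)(k+2) a_{k+2} / (2(k - n)):
  a_1 = (2)(3)(8) / (2(1 - 3)) = 48/(-4) = -12
Hence H_3(x) = 8 x^3 - 12 x.

H_3(x); series = 8 x^3 - 12 x


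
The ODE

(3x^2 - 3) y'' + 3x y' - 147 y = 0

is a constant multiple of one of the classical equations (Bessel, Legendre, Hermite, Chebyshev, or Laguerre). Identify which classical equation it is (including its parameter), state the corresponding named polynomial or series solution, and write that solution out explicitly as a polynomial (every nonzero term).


All three coefficients share the factor -3; dividing through by -3 gives  (1 - x^2) y'' - x y' + 49 y = 0.
This matches the Chebyshev equation (1 - x^2) y'' - x y' + n^2 y = 0 (note the -x y' term, not -2x y') with n^2 = 49, so n = 7; the polynomial solution is T_7(x).
With y = sum_k a_k x^k, matching x^k gives (k+2)(k+1) a_{k+2} = (k^2 - n^2) a_k = (k - 7)(k + 7) a_k. The right side vanishes at k = 7, so the series with the parity of 7 terminates at degree 7.
Standard normalization: leading coefficient of T_n is 2^(n-1), so a_7 = 2^6 = 64. Work downward with a_k = (k+1)(k+2) a_{k+2} / ((k - 7)(k + 7)):
  a_5 = (6)(7)(64) / ((5 - 7)(5 + 7)) = 2688/(-24) = -112
  a_3 = (4)(5)(-112) / ((3 - 7)(3 + 7)) = -2240/(-40) = 56
  a_1 = (2)(3)(56) / ((1 - 7)(1 + 7)) = 336/(-48) = -7
Hence T_7(x) = 64 x^7 - 112 x^5 + 56 x^3 - 7 x.

T_7(x); series = 64 x^7 - 112 x^5 + 56 x^3 - 7 x


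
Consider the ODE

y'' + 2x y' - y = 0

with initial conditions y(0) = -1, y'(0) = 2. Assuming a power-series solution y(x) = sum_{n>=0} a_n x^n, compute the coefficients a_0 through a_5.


Ansatz: y(x) = sum_{n>=0} a_n x^n, so y'(x) = sum_{n>=1} n a_n x^(n-1) and y''(x) = sum_{n>=2} n(n-1) a_n x^(n-2).
Substitute into P(x) y'' + Q(x) y' + R(x) y = 0 with P(x) = 1, Q(x) = 2x, R(x) = -1, and match powers of x.
Initial conditions: a_0 = -1, a_1 = 2.
Setting the coefficient of each power of x to zero and solving order by order (substituting the coefficients already found):
  x^0: 2 a_2 - a_0 = 0  ->  2 a_2 = a_0 = -1  ->  a_2 = -1/2
  x^1: 6 a_3 + a_1 = 0  ->  6 a_3 = -a_1 = -2  ->  a_3 = -1/3
  x^2: 12 a_4 + 3 a_2 = 0  ->  12 a_4 = -3 a_2 = 3/2  ->  a_4 = 1/8
  x^3: 20 a_5 + 5 a_3 = 0  ->  20 a_5 = -5 a_3 = 5/3  ->  a_5 = 1/12
Truncated series: y(x) = -1 + 2 x - (1/2) x^2 - (1/3) x^3 + (1/8) x^4 + (1/12) x^5 + O(x^6).

a_0 = -1; a_1 = 2; a_2 = -1/2; a_3 = -1/3; a_4 = 1/8; a_5 = 1/12


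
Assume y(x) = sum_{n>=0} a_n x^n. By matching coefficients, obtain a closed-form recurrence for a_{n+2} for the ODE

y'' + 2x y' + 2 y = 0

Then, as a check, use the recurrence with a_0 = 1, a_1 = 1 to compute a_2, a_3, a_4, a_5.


Substitute y = sum_n a_n x^n.
y''(x) has coefficient (n+2)(n+1) a_{n+2} at x^n;
2 x y'(x) has coefficient 2 n a_n at x^n (shift);
2 y(x) has coefficient 2 a_n at x^n.
Matching x^n: (n+2)(n+1) a_{n+2} + (2n + 2) a_n = 0.
Thus a_{n+2} = (-2n - 2) / ((n+1)(n+2)) * a_n.

Check with a_0 = 1, a_1 = 1 (apply the recurrence for n = 0, 1, 2, 3): a_0 = 1, a_1 = 1, a_2 = -1, a_3 = -2/3, a_4 = 1/2, a_5 = 4/15.

a_(n+2) = (-2n - 2) / ((n+1)(n+2)) * a_n; check: a_0 = 1, a_1 = 1, a_2 = -1, a_3 = -2/3, a_4 = 1/2, a_5 = 4/15


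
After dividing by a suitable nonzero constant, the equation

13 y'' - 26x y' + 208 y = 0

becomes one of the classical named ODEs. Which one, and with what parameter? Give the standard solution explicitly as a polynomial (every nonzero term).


All three coefficients share the factor 13; dividing through by 13 gives  y'' - 2x y' + 16 y = 0.
This matches the Hermite equation y'' - 2x y' + 2n y = 0 with 2n = 16, so n = 8; the polynomial solution is H_8(x).
With y = sum_k a_k x^k, matching x^k gives (k+2)(k+1) a_{k+2} = 2(k - n) a_k = 2(k - 8) a_k. The right side vanishes at k = 8, so the series with the parity of 8 terminates at degree 8.
Standard normalization: leading coefficient of H_n is 2^n, so a_8 = 2^8 = 256. Work downward with a_k = (k+1)(k+2) a_{k+2} / (2(k - n)):
  a_6 = (7)(8)(256) / (2(6 - 8)) = 14336/(-4) = -3584
  a_4 = (5)(6)(-3584) / (2(4 - 8)) = -107520/(-8) = 13440
  a_2 = (3)(4)(13440) / (2(2 - 8)) = 161280/(-12) = -13440
  a_0 = (1)(2)(-13440) / (2(0 - 8)) = -26880/(-16) = 1680
Hence H_8(x) = 256 x^8 - 3584 x^6 + 13440 x^4 - 13440 x^2 + 1680.

H_8(x); series = 256 x^8 - 3584 x^6 + 13440 x^4 - 13440 x^2 + 1680


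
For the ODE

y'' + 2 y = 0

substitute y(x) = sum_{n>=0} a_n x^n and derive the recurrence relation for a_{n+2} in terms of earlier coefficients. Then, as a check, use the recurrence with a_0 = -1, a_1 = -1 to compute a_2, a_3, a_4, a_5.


Substitute y = sum_n a_n x^n into y'' + (const) y = 0.
y''(x) = sum_{n>=0} (n+2)(n+1) a_{n+2} x^n.
The ODE becomes sum_n [(n+2)(n+1) a_{n+2} + 2 a_n] x^n = 0.
Setting each coefficient to zero gives the recurrence:
  (n+2)(n+1) a_{n+2} + 2 a_n = 0,
  a_{n+2} = -2 / ((n+1)(n+2)) a_n.

Check with a_0 = -1, a_1 = -1 (apply the recurrence for n = 0, 1, 2, 3): a_0 = -1, a_1 = -1, a_2 = 1, a_3 = 1/3, a_4 = -1/6, a_5 = -1/30.

a_{n+2} = -2/((n+1)(n+2)) * a_n; check: a_0 = -1, a_1 = -1, a_2 = 1, a_3 = 1/3, a_4 = -1/6, a_5 = -1/30


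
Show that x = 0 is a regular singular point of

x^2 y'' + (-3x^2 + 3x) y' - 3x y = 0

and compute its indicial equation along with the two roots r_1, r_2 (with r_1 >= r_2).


Divide by x^2 to reach normal form y'' + P_1(x) y' + P_2(x) y = 0 with P_1(x) = -3 + 3/x and P_2(x) = -3/x.
x = 0 is a singular point because the y'-coefficient -3 + 3/x has a pole at x = 0 and the y-coefficient -3/x has a pole at x = 0.
It is a regular singular point because x P_1(x) = p(x) = 3 - 3x and x^2 P_2(x) = q(x) = -3x are polynomials, hence analytic at x = 0.
p(0) = 3,  q(0) = 0.
Indicial equation: r(r-1) + p(0) r + q(0) = 0, i.e. r^2 + (p(0) - 1) r + q(0) = 0, i.e. r^2 + 2 r = 0.
Discriminant: (2)^2 - 4(0) = 4, so r = (-2 ± 2)/2.
Solving: r_1 = 0, r_2 = -2.

indicial: r^2 + 2 r = 0; roots r_1 = 0, r_2 = -2


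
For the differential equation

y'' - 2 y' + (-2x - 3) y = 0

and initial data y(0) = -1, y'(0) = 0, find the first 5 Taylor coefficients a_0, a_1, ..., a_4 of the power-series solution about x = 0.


Ansatz: y(x) = sum_{n>=0} a_n x^n, so y'(x) = sum_{n>=1} n a_n x^(n-1) and y''(x) = sum_{n>=2} n(n-1) a_n x^(n-2).
Substitute into P(x) y'' + Q(x) y' + R(x) y = 0 with P(x) = 1, Q(x) = -2, R(x) = -2x - 3, and match powers of x.
Initial conditions: a_0 = -1, a_1 = 0.
Setting the coefficient of each power of x to zero and solving order by order (substituting the coefficients already found):
  x^0: 2 a_2 - 2 a_1 - 3 a_0 = 0  ->  2 a_2 = 2 a_1 + 3 a_0 = -3  ->  a_2 = -3/2
  x^1: 6 a_3 - 4 a_2 - 3 a_1 - 2 a_0 = 0  ->  6 a_3 = 4 a_2 + 3 a_1 + 2 a_0 = -8  ->  a_3 = -4/3
  x^2: 12 a_4 - 6 a_3 - 3 a_2 - 2 a_1 = 0  ->  12 a_4 = 6 a_3 + 3 a_2 + 2 a_1 = -25/2  ->  a_4 = -25/24
Truncated series: y(x) = -1 - (3/2) x^2 - (4/3) x^3 - (25/24) x^4 + O(x^5).

a_0 = -1; a_1 = 0; a_2 = -3/2; a_3 = -4/3; a_4 = -25/24


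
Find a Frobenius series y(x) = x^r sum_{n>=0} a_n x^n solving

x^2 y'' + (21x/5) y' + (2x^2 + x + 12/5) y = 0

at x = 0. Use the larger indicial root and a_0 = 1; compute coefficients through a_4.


Write in Frobenius form y'' + (p(x)/x) y' + (q(x)/x^2) y = 0:
  p(x) = 21/5,  q(x) = 2x^2 + x + 12/5.
Indicial equation: r(r-1) + (21/5) r + (12/5) = 0 -> roots r_1 = -6/5, r_2 = -2.
Take r = r_1 = -6/5. Let y(x) = x^r sum_{n>=0} a_n x^n with a_0 = 1.
Substitute y = x^r sum a_n x^n and match x^{r+n}. The recurrence is
  D(n) a_n + 1 a_{n-1} + 2 a_{n-2} = 0,  where D(n) = (r+n)(r+n-1) + (21/5)(r+n) + (12/5).
  a_n = [-1 a_{n-1} - 2 a_{n-2}] / D(n).
Since the indicial polynomial factors as (r - r_1)(r - r_2), D(n) = (r_1 + n - r_1)(r_1 + n - r_2) = n(n + 4/5).
Evaluating step by step (a_0 = 1):
  n = 1: D(1) = 1(1 + 4/5) = 9/5; numerator = -1(1) = -1; a_1 = (-1)/(9/5) = -5/9
  n = 2: D(2) = 2(2 + 4/5) = 28/5; numerator = -1(-5/9) - 2(1) = -13/9; a_2 = (-13/9)/(28/5) = -65/252
  n = 3: D(3) = 3(3 + 4/5) = 57/5; numerator = -1(-65/252) - 2(-5/9) = 115/84; a_3 = (115/84)/(57/5) = 575/4788
  n = 4: D(4) = 4(4 + 4/5) = 96/5; numerator = -1(575/4788) - 2(-65/252) = 1895/4788; a_4 = (1895/4788)/(96/5) = 9475/459648

r = -6/5; a_0 = 1; a_1 = -5/9; a_2 = -65/252; a_3 = 575/4788; a_4 = 9475/459648


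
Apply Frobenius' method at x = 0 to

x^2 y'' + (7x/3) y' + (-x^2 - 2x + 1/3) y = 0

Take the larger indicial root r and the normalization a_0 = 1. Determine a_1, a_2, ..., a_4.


Write in Frobenius form y'' + (p(x)/x) y' + (q(x)/x^2) y = 0:
  p(x) = 7/3,  q(x) = -x^2 - 2x + 1/3.
Indicial equation: r(r-1) + (7/3) r + (1/3) = 0 -> roots r_1 = -1/3, r_2 = -1.
Take r = r_1 = -1/3. Let y(x) = x^r sum_{n>=0} a_n x^n with a_0 = 1.
Substitute y = x^r sum a_n x^n and match x^{r+n}. The recurrence is
  D(n) a_n - 2 a_{n-1} - 1 a_{n-2} = 0,  where D(n) = (r+n)(r+n-1) + (7/3)(r+n) + (1/3).
  a_n = [2 a_{n-1} + 1 a_{n-2}] / D(n).
Since the indicial polynomial factors as (r - r_1)(r - r_2), D(n) = (r_1 + n - r_1)(r_1 + n - r_2) = n(n + 2/3).
Evaluating step by step (a_0 = 1):
  n = 1: D(1) = 1(1 + 2/3) = 5/3; numerator = 2(1) = 2; a_1 = (2)/(5/3) = 6/5
  n = 2: D(2) = 2(2 + 2/3) = 16/3; numerator = 2(6/5) + 1(1) = 17/5; a_2 = (17/5)/(16/3) = 51/80
  n = 3: D(3) = 3(3 + 2/3) = 11; numerator = 2(51/80) + 1(6/5) = 99/40; a_3 = (99/40)/(11) = 9/40
  n = 4: D(4) = 4(4 + 2/3) = 56/3; numerator = 2(9/40) + 1(51/80) = 87/80; a_4 = (87/80)/(56/3) = 261/4480

r = -1/3; a_0 = 1; a_1 = 6/5; a_2 = 51/80; a_3 = 9/40; a_4 = 261/4480


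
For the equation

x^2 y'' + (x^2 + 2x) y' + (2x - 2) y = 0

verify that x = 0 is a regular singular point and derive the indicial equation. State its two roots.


Divide by x^2 to reach normal form y'' + P_1(x) y' + P_2(x) y = 0 with P_1(x) = 1 + 2/x and P_2(x) = 2/x - 2/x^2.
x = 0 is a singular point because the y'-coefficient 1 + 2/x has a pole at x = 0 and the y-coefficient 2/x - 2/x^2 has a pole at x = 0.
It is a regular singular point because x P_1(x) = p(x) = x + 2 and x^2 P_2(x) = q(x) = 2x - 2 are polynomials, hence analytic at x = 0.
p(0) = 2,  q(0) = -2.
Indicial equation: r(r-1) + p(0) r + q(0) = 0, i.e. r^2 + (p(0) - 1) r + q(0) = 0, i.e. r^2 + 1 r - 2 = 0.
Discriminant: (1)^2 - 4(-2) = 9, so r = (-1 ± 3)/2.
Solving: r_1 = 1, r_2 = -2.

indicial: r^2 + 1 r - 2 = 0; roots r_1 = 1, r_2 = -2


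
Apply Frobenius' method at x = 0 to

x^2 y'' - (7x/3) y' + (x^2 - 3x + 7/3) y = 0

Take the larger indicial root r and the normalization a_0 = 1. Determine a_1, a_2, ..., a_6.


Write in Frobenius form y'' + (p(x)/x) y' + (q(x)/x^2) y = 0:
  p(x) = -7/3,  q(x) = x^2 - 3x + 7/3.
Indicial equation: r(r-1) + (-7/3) r + (7/3) = 0 -> roots r_1 = 7/3, r_2 = 1.
Take r = r_1 = 7/3. Let y(x) = x^r sum_{n>=0} a_n x^n with a_0 = 1.
Substitute y = x^r sum a_n x^n and match x^{r+n}. The recurrence is
  D(n) a_n - 3 a_{n-1} + 1 a_{n-2} = 0,  where D(n) = (r+n)(r+n-1) + (-7/3)(r+n) + (7/3).
  a_n = [3 a_{n-1} - 1 a_{n-2}] / D(n).
Since the indicial polynomial factors as (r - r_1)(r - r_2), D(n) = (r_1 + n - r_1)(r_1 + n - r_2) = n(n + 4/3).
Evaluating step by step (a_0 = 1):
  n = 1: D(1) = 1(1 + 4/3) = 7/3; numerator = 3(1) = 3; a_1 = (3)/(7/3) = 9/7
  n = 2: D(2) = 2(2 + 4/3) = 20/3; numerator = 3(9/7) - 1(1) = 20/7; a_2 = (20/7)/(20/3) = 3/7
  n = 3: D(3) = 3(3 + 4/3) = 13; numerator = 3(3/7) - 1(9/7) = 0; a_3 = (0)/(13) = 0
  n = 4: D(4) = 4(4 + 4/3) = 64/3; numerator = 3(0) - 1(3/7) = -3/7; a_4 = (-3/7)/(64/3) = -9/448
  n = 5: D(5) = 5(5 + 4/3) = 95/3; numerator = 3(-9/448) - 1(0) = -27/448; a_5 = (-27/448)/(95/3) = -81/42560
  n = 6: D(6) = 6(6 + 4/3) = 44; numerator = 3(-81/42560) - 1(-9/448) = 153/10640; a_6 = (153/10640)/(44) = 153/468160

r = 7/3; a_0 = 1; a_1 = 9/7; a_2 = 3/7; a_3 = 0; a_4 = -9/448; a_5 = -81/42560; a_6 = 153/468160


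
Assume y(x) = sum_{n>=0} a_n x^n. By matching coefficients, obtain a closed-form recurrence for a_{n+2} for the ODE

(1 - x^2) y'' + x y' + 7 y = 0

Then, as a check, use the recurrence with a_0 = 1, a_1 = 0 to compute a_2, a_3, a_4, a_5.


Substitute y = sum_n a_n x^n.
(1 - 1 x^2) y'' contributes (n+2)(n+1) a_{n+2} - n(n-1) a_n at x^n.
x y'(x) contributes n a_n at x^n.
7 y(x) contributes 7 a_n at x^n.
Matching x^n: (n+2)(n+1) a_{n+2} + (-n(n-1) + n + 7) a_n = 0.
Thus a_{n+2} = (n(n-1) - n - 7) / ((n+1)(n+2)) * a_n.

Check with a_0 = 1, a_1 = 0 (apply the recurrence for n = 0, 1, 2, 3): a_0 = 1, a_1 = 0, a_2 = -7/2, a_3 = 0, a_4 = 49/24, a_5 = 0.

a_(n+2) = (n(n-1) - n - 7) / ((n+1)(n+2)) * a_n; check: a_0 = 1, a_1 = 0, a_2 = -7/2, a_3 = 0, a_4 = 49/24, a_5 = 0


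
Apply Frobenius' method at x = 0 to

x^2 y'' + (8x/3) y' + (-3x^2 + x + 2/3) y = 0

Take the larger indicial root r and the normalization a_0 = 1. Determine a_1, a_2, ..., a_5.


Write in Frobenius form y'' + (p(x)/x) y' + (q(x)/x^2) y = 0:
  p(x) = 8/3,  q(x) = -3x^2 + x + 2/3.
Indicial equation: r(r-1) + (8/3) r + (2/3) = 0 -> roots r_1 = -2/3, r_2 = -1.
Take r = r_1 = -2/3. Let y(x) = x^r sum_{n>=0} a_n x^n with a_0 = 1.
Substitute y = x^r sum a_n x^n and match x^{r+n}. The recurrence is
  D(n) a_n + 1 a_{n-1} - 3 a_{n-2} = 0,  where D(n) = (r+n)(r+n-1) + (8/3)(r+n) + (2/3).
  a_n = [-1 a_{n-1} + 3 a_{n-2}] / D(n).
Since the indicial polynomial factors as (r - r_1)(r - r_2), D(n) = (r_1 + n - r_1)(r_1 + n - r_2) = n(n + 1/3).
Evaluating step by step (a_0 = 1):
  n = 1: D(1) = 1(1 + 1/3) = 4/3; numerator = -1(1) = -1; a_1 = (-1)/(4/3) = -3/4
  n = 2: D(2) = 2(2 + 1/3) = 14/3; numerator = -1(-3/4) + 3(1) = 15/4; a_2 = (15/4)/(14/3) = 45/56
  n = 3: D(3) = 3(3 + 1/3) = 10; numerator = -1(45/56) + 3(-3/4) = -171/56; a_3 = (-171/56)/(10) = -171/560
  n = 4: D(4) = 4(4 + 1/3) = 52/3; numerator = -1(-171/560) + 3(45/56) = 1521/560; a_4 = (1521/560)/(52/3) = 351/2240
  n = 5: D(5) = 5(5 + 1/3) = 80/3; numerator = -1(351/2240) + 3(-171/560) = -2403/2240; a_5 = (-2403/2240)/(80/3) = -7209/179200

r = -2/3; a_0 = 1; a_1 = -3/4; a_2 = 45/56; a_3 = -171/560; a_4 = 351/2240; a_5 = -7209/179200


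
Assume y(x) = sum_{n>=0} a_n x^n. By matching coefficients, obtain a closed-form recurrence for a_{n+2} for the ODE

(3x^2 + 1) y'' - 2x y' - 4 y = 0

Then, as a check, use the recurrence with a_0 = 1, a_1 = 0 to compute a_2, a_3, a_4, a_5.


Substitute y = sum_n a_n x^n.
(1 + 3 x^2) y'' contributes (n+2)(n+1) a_{n+2} + 3 n(n-1) a_n at x^n.
-2 x y'(x) contributes -2 n a_n at x^n.
-4 y(x) contributes -4 a_n at x^n.
Matching x^n: (n+2)(n+1) a_{n+2} + (3 n(n-1) - 2 n - 4) a_n = 0.
Thus a_{n+2} = (-3 n(n-1) + 2 n + 4) / ((n+1)(n+2)) * a_n.

Check with a_0 = 1, a_1 = 0 (apply the recurrence for n = 0, 1, 2, 3): a_0 = 1, a_1 = 0, a_2 = 2, a_3 = 0, a_4 = 1/3, a_5 = 0.

a_(n+2) = (-3 n(n-1) + 2 n + 4) / ((n+1)(n+2)) * a_n; check: a_0 = 1, a_1 = 0, a_2 = 2, a_3 = 0, a_4 = 1/3, a_5 = 0


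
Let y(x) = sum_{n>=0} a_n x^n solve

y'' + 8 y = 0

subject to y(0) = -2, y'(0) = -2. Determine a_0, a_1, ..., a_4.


Ansatz: y(x) = sum_{n>=0} a_n x^n, so y'(x) = sum_{n>=1} n a_n x^(n-1) and y''(x) = sum_{n>=2} n(n-1) a_n x^(n-2).
Substitute into P(x) y'' + Q(x) y' + R(x) y = 0 with P(x) = 1, Q(x) = 0, R(x) = 8, and match powers of x.
Initial conditions: a_0 = -2, a_1 = -2.
Setting the coefficient of each power of x to zero and solving order by order (substituting the coefficients already found):
  x^0: 2 a_2 + 8 a_0 = 0  ->  2 a_2 = -8 a_0 = 16  ->  a_2 = 8
  x^1: 6 a_3 + 8 a_1 = 0  ->  6 a_3 = -8 a_1 = 16  ->  a_3 = 8/3
  x^2: 12 a_4 + 8 a_2 = 0  ->  12 a_4 = -8 a_2 = -64  ->  a_4 = -16/3
Truncated series: y(x) = -2 - 2 x + 8 x^2 + (8/3) x^3 - (16/3) x^4 + O(x^5).

a_0 = -2; a_1 = -2; a_2 = 8; a_3 = 8/3; a_4 = -16/3


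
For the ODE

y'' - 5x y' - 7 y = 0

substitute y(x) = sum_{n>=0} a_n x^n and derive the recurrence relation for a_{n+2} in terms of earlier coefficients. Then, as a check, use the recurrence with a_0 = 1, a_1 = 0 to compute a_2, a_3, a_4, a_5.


Substitute y = sum_n a_n x^n.
y''(x) has coefficient (n+2)(n+1) a_{n+2} at x^n;
-5 x y'(x) has coefficient -5 n a_n at x^n (shift);
-7 y(x) has coefficient -7 a_n at x^n.
Matching x^n: (n+2)(n+1) a_{n+2} + (-5n - 7) a_n = 0.
Thus a_{n+2} = (5n + 7) / ((n+1)(n+2)) * a_n.

Check with a_0 = 1, a_1 = 0 (apply the recurrence for n = 0, 1, 2, 3): a_0 = 1, a_1 = 0, a_2 = 7/2, a_3 = 0, a_4 = 119/24, a_5 = 0.

a_(n+2) = (5n + 7) / ((n+1)(n+2)) * a_n; check: a_0 = 1, a_1 = 0, a_2 = 7/2, a_3 = 0, a_4 = 119/24, a_5 = 0


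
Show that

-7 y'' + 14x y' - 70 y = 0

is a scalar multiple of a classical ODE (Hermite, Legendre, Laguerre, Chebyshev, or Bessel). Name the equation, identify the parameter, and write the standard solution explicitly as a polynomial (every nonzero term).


All three coefficients share the factor -7; dividing through by -7 gives  y'' - 2x y' + 10 y = 0.
This matches the Hermite equation y'' - 2x y' + 2n y = 0 with 2n = 10, so n = 5; the polynomial solution is H_5(x).
With y = sum_k a_k x^k, matching x^k gives (k+2)(k+1) a_{k+2} = 2(k - n) a_k = 2(k - 5) a_k. The right side vanishes at k = 5, so the series with the parity of 5 terminates at degree 5.
Standard normalization: leading coefficient of H_n is 2^n, so a_5 = 2^5 = 32. Work downward with a_k = (k+1)(k+2) a_{k+2} / (2(k - n)):
  a_3 = (4)(5)(32) / (2(3 - 5)) = 640/(-4) = -160
  a_1 = (2)(3)(-160) / (2(1 - 5)) = -960/(-8) = 120
Hence H_5(x) = 32 x^5 - 160 x^3 + 120 x.

H_5(x); series = 32 x^5 - 160 x^3 + 120 x


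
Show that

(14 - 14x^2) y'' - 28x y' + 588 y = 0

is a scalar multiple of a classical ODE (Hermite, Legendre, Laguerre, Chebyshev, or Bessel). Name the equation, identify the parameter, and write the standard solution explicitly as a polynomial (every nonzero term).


All three coefficients share the factor 14; dividing through by 14 gives  (1 - x^2) y'' - 2x y' + 42 y = 0.
This matches the Legendre equation (1 - x^2) y'' - 2x y' + n(n+1) y = 0 (note the -2x y' term) with n(n+1) = 42, so n = 6; the polynomial solution is P_6(x).
With y = sum_k a_k x^k, matching x^k gives (k+2)(k+1) a_{k+2} = [k(k+1) - n(n+1)] a_k = (k - 6)(k + 7) a_k. The right side vanishes at k = 6, so the series with the parity of 6 terminates at degree 6.
Standard normalization (P_n(1) = 1): leading coefficient (2n)!/(2^n (n!)^2) = 479001600/(64*518400) = 231/16, so a_6 = 231/16. Work downward with a_k = (k+1)(k+2) a_{k+2} / ((k - 6)(k + 7)):
  a_4 = (5)(6)(231/16) / ((4 - 6)(4 + 7)) = (3465/8)/(-22) = -315/16
  a_2 = (3)(4)(-315/16) / ((2 - 6)(2 + 7)) = (-945/4)/(-36) = 105/16
  a_0 = (1)(2)(105/16) / ((0 - 6)(0 + 7)) = (105/8)/(-42) = -5/16
Hence P_6(x) = 231 x^6/16 - 315 x^4/16 + 105 x^2/16 - 5/16.

P_6(x); series = 231 x^6/16 - 315 x^4/16 + 105 x^2/16 - 5/16


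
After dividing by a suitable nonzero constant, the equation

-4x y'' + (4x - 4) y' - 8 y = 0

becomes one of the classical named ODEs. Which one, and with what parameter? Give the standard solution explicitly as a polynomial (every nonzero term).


All three coefficients share the factor -4; dividing through by -4 gives  x y'' + (1 - x) y' + 2 y = 0.
This matches the Laguerre equation x y'' + (1 - x) y' + n y = 0 with n = 2; the polynomial solution is L_2(x).
With y = sum_k a_k x^k, matching x^k gives (k+1)k a_{k+1} + (k+1) a_{k+1} - k a_k + n a_k = 0, i.e. (k+1)^2 a_{k+1} = (k - n) a_k = (k - 2) a_k. The right side vanishes at k = 2, so the series terminates at degree 2.
Standard normalization L_n(0) = 1 gives a_0 = 1. Work upward with a_{k+1} = (k - 2) a_k / (k+1)^2:
  a_1 = (0 - 2)(1) / 1^2 = -2/1 = -2
  a_2 = (1 - 2)(-2) / 2^2 = 2/4 = 1/2
Hence L_2(x) = x^2/2 - 2 x + 1.

L_2(x); series = x^2/2 - 2 x + 1


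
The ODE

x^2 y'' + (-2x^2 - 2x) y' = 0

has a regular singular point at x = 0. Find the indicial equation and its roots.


Divide by x^2 to reach normal form y'' + P_1(x) y' + P_2(x) y = 0 with P_1(x) = -2 - 2/x and P_2(x) = 0.
x = 0 is a singular point because the y'-coefficient -2 - 2/x has a pole at x = 0.
It is a regular singular point because x P_1(x) = p(x) = -2x - 2 and x^2 P_2(x) = q(x) = 0 are polynomials, hence analytic at x = 0.
p(0) = -2,  q(0) = 0.
Indicial equation: r(r-1) + p(0) r + q(0) = 0, i.e. r^2 + (p(0) - 1) r + q(0) = 0, i.e. r^2 - 3 r = 0.
Discriminant: (-3)^2 - 4(0) = 9, so r = (3 ± 3)/2.
Solving: r_1 = 3, r_2 = 0.

indicial: r^2 - 3 r = 0; roots r_1 = 3, r_2 = 0


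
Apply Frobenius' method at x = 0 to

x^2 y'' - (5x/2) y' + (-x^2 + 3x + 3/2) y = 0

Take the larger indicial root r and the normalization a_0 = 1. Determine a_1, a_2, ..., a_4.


Write in Frobenius form y'' + (p(x)/x) y' + (q(x)/x^2) y = 0:
  p(x) = -5/2,  q(x) = -x^2 + 3x + 3/2.
Indicial equation: r(r-1) + (-5/2) r + (3/2) = 0 -> roots r_1 = 3, r_2 = 1/2.
Take r = r_1 = 3. Let y(x) = x^r sum_{n>=0} a_n x^n with a_0 = 1.
Substitute y = x^r sum a_n x^n and match x^{r+n}. The recurrence is
  D(n) a_n + 3 a_{n-1} - 1 a_{n-2} = 0,  where D(n) = (r+n)(r+n-1) + (-5/2)(r+n) + (3/2).
  a_n = [-3 a_{n-1} + 1 a_{n-2}] / D(n).
Since the indicial polynomial factors as (r - r_1)(r - r_2), D(n) = (r_1 + n - r_1)(r_1 + n - r_2) = n(n + 5/2).
Evaluating step by step (a_0 = 1):
  n = 1: D(1) = 1(1 + 5/2) = 7/2; numerator = -3(1) = -3; a_1 = (-3)/(7/2) = -6/7
  n = 2: D(2) = 2(2 + 5/2) = 9; numerator = -3(-6/7) + 1(1) = 25/7; a_2 = (25/7)/(9) = 25/63
  n = 3: D(3) = 3(3 + 5/2) = 33/2; numerator = -3(25/63) + 1(-6/7) = -43/21; a_3 = (-43/21)/(33/2) = -86/693
  n = 4: D(4) = 4(4 + 5/2) = 26; numerator = -3(-86/693) + 1(25/63) = 533/693; a_4 = (533/693)/(26) = 41/1386

r = 3; a_0 = 1; a_1 = -6/7; a_2 = 25/63; a_3 = -86/693; a_4 = 41/1386


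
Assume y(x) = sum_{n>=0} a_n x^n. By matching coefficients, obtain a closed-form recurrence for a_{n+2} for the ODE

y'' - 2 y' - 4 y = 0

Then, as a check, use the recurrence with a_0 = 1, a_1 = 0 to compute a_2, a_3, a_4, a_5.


Substitute y = sum_n a_n x^n.
y''(x) has coefficient (n+2)(n+1) a_{n+2} at x^n;
-2 y'(x) has coefficient -2 (n+1) a_{n+1} at x^n;
-4 y(x) has coefficient -4 a_n at x^n.
Matching x^n: (n+2)(n+1) a_{n+2} - 2 (n+1) a_{n+1} - 4 a_n = 0.
Thus a_{n+2} = [2 (n+1) a_{n+1} + 4 a_n] / ((n+1)(n+2)).

Check with a_0 = 1, a_1 = 0 (apply the recurrence for n = 0, 1, 2, 3): a_0 = 1, a_1 = 0, a_2 = 2, a_3 = 4/3, a_4 = 4/3, a_5 = 4/5.

a_(n+2) = [2 (n+1) a_(n+1) + 4 a_n] / ((n+1)(n+2)); check: a_0 = 1, a_1 = 0, a_2 = 2, a_3 = 4/3, a_4 = 4/3, a_5 = 4/5


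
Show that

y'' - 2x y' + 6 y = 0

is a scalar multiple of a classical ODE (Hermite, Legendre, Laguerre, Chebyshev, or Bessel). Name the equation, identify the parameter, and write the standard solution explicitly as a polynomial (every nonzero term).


The equation is already in a standard form:  y'' - 2x y' + 6 y = 0.
This matches the Hermite equation y'' - 2x y' + 2n y = 0 with 2n = 6, so n = 3; the polynomial solution is H_3(x).
With y = sum_k a_k x^k, matching x^k gives (k+2)(k+1) a_{k+2} = 2(k - n) a_k = 2(k - 3) a_k. The right side vanishes at k = 3, so the series with the parity of 3 terminates at degree 3.
Standard normalization: leading coefficient of H_n is 2^n, so a_3 = 2^3 = 8. Work downward with a_k = (k+1)(k+2) a_{k+2} / (2(k - n)):
  a_1 = (2)(3)(8) / (2(1 - 3)) = 48/(-4) = -12
Hence H_3(x) = 8 x^3 - 12 x.

H_3(x); series = 8 x^3 - 12 x


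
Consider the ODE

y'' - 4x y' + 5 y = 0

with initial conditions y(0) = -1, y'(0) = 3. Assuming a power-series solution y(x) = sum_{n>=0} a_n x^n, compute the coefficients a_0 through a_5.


Ansatz: y(x) = sum_{n>=0} a_n x^n, so y'(x) = sum_{n>=1} n a_n x^(n-1) and y''(x) = sum_{n>=2} n(n-1) a_n x^(n-2).
Substitute into P(x) y'' + Q(x) y' + R(x) y = 0 with P(x) = 1, Q(x) = -4x, R(x) = 5, and match powers of x.
Initial conditions: a_0 = -1, a_1 = 3.
Setting the coefficient of each power of x to zero and solving order by order (substituting the coefficients already found):
  x^0: 2 a_2 + 5 a_0 = 0  ->  2 a_2 = -5 a_0 = 5  ->  a_2 = 5/2
  x^1: 6 a_3 + a_1 = 0  ->  6 a_3 = -a_1 = -3  ->  a_3 = -1/2
  x^2: 12 a_4 - 3 a_2 = 0  ->  12 a_4 = 3 a_2 = 15/2  ->  a_4 = 5/8
  x^3: 20 a_5 - 7 a_3 = 0  ->  20 a_5 = 7 a_3 = -7/2  ->  a_5 = -7/40
Truncated series: y(x) = -1 + 3 x + (5/2) x^2 - (1/2) x^3 + (5/8) x^4 - (7/40) x^5 + O(x^6).

a_0 = -1; a_1 = 3; a_2 = 5/2; a_3 = -1/2; a_4 = 5/8; a_5 = -7/40


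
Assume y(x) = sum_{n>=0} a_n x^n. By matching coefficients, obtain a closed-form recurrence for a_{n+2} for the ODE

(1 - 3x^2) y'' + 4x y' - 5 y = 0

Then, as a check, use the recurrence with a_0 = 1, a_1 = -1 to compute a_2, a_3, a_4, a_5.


Substitute y = sum_n a_n x^n.
(1 - 3 x^2) y'' contributes (n+2)(n+1) a_{n+2} - 3 n(n-1) a_n at x^n.
4 x y'(x) contributes 4 n a_n at x^n.
-5 y(x) contributes -5 a_n at x^n.
Matching x^n: (n+2)(n+1) a_{n+2} + (-3 n(n-1) + 4 n - 5) a_n = 0.
Thus a_{n+2} = (3 n(n-1) - 4 n + 5) / ((n+1)(n+2)) * a_n.

Check with a_0 = 1, a_1 = -1 (apply the recurrence for n = 0, 1, 2, 3): a_0 = 1, a_1 = -1, a_2 = 5/2, a_3 = -1/6, a_4 = 5/8, a_5 = -11/120.

a_(n+2) = (3 n(n-1) - 4 n + 5) / ((n+1)(n+2)) * a_n; check: a_0 = 1, a_1 = -1, a_2 = 5/2, a_3 = -1/6, a_4 = 5/8, a_5 = -11/120


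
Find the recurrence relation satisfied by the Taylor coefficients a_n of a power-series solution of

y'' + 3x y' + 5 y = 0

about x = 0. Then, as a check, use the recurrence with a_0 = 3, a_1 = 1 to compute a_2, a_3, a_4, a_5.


Substitute y = sum_n a_n x^n.
y''(x) has coefficient (n+2)(n+1) a_{n+2} at x^n;
3 x y'(x) has coefficient 3 n a_n at x^n (shift);
5 y(x) has coefficient 5 a_n at x^n.
Matching x^n: (n+2)(n+1) a_{n+2} + (3n + 5) a_n = 0.
Thus a_{n+2} = (-3n - 5) / ((n+1)(n+2)) * a_n.

Check with a_0 = 3, a_1 = 1 (apply the recurrence for n = 0, 1, 2, 3): a_0 = 3, a_1 = 1, a_2 = -15/2, a_3 = -4/3, a_4 = 55/8, a_5 = 14/15.

a_(n+2) = (-3n - 5) / ((n+1)(n+2)) * a_n; check: a_0 = 3, a_1 = 1, a_2 = -15/2, a_3 = -4/3, a_4 = 55/8, a_5 = 14/15


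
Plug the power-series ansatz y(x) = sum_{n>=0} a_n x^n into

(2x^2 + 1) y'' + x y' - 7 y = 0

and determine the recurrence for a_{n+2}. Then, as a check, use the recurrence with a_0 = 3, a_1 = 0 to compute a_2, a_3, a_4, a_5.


Substitute y = sum_n a_n x^n.
(1 + 2 x^2) y'' contributes (n+2)(n+1) a_{n+2} + 2 n(n-1) a_n at x^n.
x y'(x) contributes n a_n at x^n.
-7 y(x) contributes -7 a_n at x^n.
Matching x^n: (n+2)(n+1) a_{n+2} + (2 n(n-1) + n - 7) a_n = 0.
Thus a_{n+2} = (-2 n(n-1) - n + 7) / ((n+1)(n+2)) * a_n.

Check with a_0 = 3, a_1 = 0 (apply the recurrence for n = 0, 1, 2, 3): a_0 = 3, a_1 = 0, a_2 = 21/2, a_3 = 0, a_4 = 7/8, a_5 = 0.

a_(n+2) = (-2 n(n-1) - n + 7) / ((n+1)(n+2)) * a_n; check: a_0 = 3, a_1 = 0, a_2 = 21/2, a_3 = 0, a_4 = 7/8, a_5 = 0


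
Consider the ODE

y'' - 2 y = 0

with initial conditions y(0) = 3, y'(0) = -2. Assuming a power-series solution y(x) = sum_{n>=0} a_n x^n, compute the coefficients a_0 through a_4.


Ansatz: y(x) = sum_{n>=0} a_n x^n, so y'(x) = sum_{n>=1} n a_n x^(n-1) and y''(x) = sum_{n>=2} n(n-1) a_n x^(n-2).
Substitute into P(x) y'' + Q(x) y' + R(x) y = 0 with P(x) = 1, Q(x) = 0, R(x) = -2, and match powers of x.
Initial conditions: a_0 = 3, a_1 = -2.
Setting the coefficient of each power of x to zero and solving order by order (substituting the coefficients already found):
  x^0: 2 a_2 - 2 a_0 = 0  ->  2 a_2 = 2 a_0 = 6  ->  a_2 = 3
  x^1: 6 a_3 - 2 a_1 = 0  ->  6 a_3 = 2 a_1 = -4  ->  a_3 = -2/3
  x^2: 12 a_4 - 2 a_2 = 0  ->  12 a_4 = 2 a_2 = 6  ->  a_4 = 1/2
Truncated series: y(x) = 3 - 2 x + 3 x^2 - (2/3) x^3 + (1/2) x^4 + O(x^5).

a_0 = 3; a_1 = -2; a_2 = 3; a_3 = -2/3; a_4 = 1/2


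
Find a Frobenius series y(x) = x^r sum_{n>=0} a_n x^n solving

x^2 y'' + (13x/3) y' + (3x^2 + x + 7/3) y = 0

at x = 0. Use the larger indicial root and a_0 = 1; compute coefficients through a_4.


Write in Frobenius form y'' + (p(x)/x) y' + (q(x)/x^2) y = 0:
  p(x) = 13/3,  q(x) = 3x^2 + x + 7/3.
Indicial equation: r(r-1) + (13/3) r + (7/3) = 0 -> roots r_1 = -1, r_2 = -7/3.
Take r = r_1 = -1. Let y(x) = x^r sum_{n>=0} a_n x^n with a_0 = 1.
Substitute y = x^r sum a_n x^n and match x^{r+n}. The recurrence is
  D(n) a_n + 1 a_{n-1} + 3 a_{n-2} = 0,  where D(n) = (r+n)(r+n-1) + (13/3)(r+n) + (7/3).
  a_n = [-1 a_{n-1} - 3 a_{n-2}] / D(n).
Since the indicial polynomial factors as (r - r_1)(r - r_2), D(n) = (r_1 + n - r_1)(r_1 + n - r_2) = n(n + 4/3).
Evaluating step by step (a_0 = 1):
  n = 1: D(1) = 1(1 + 4/3) = 7/3; numerator = -1(1) = -1; a_1 = (-1)/(7/3) = -3/7
  n = 2: D(2) = 2(2 + 4/3) = 20/3; numerator = -1(-3/7) - 3(1) = -18/7; a_2 = (-18/7)/(20/3) = -27/70
  n = 3: D(3) = 3(3 + 4/3) = 13; numerator = -1(-27/70) - 3(-3/7) = 117/70; a_3 = (117/70)/(13) = 9/70
  n = 4: D(4) = 4(4 + 4/3) = 64/3; numerator = -1(9/70) - 3(-27/70) = 36/35; a_4 = (36/35)/(64/3) = 27/560

r = -1; a_0 = 1; a_1 = -3/7; a_2 = -27/70; a_3 = 9/70; a_4 = 27/560


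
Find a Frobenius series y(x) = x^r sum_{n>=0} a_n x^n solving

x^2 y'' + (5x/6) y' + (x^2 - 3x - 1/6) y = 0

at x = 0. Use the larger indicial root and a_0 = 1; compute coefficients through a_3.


Write in Frobenius form y'' + (p(x)/x) y' + (q(x)/x^2) y = 0:
  p(x) = 5/6,  q(x) = x^2 - 3x - 1/6.
Indicial equation: r(r-1) + (5/6) r + (-1/6) = 0 -> roots r_1 = 1/2, r_2 = -1/3.
Take r = r_1 = 1/2. Let y(x) = x^r sum_{n>=0} a_n x^n with a_0 = 1.
Substitute y = x^r sum a_n x^n and match x^{r+n}. The recurrence is
  D(n) a_n - 3 a_{n-1} + 1 a_{n-2} = 0,  where D(n) = (r+n)(r+n-1) + (5/6)(r+n) + (-1/6).
  a_n = [3 a_{n-1} - 1 a_{n-2}] / D(n).
Since the indicial polynomial factors as (r - r_1)(r - r_2), D(n) = (r_1 + n - r_1)(r_1 + n - r_2) = n(n + 5/6).
Evaluating step by step (a_0 = 1):
  n = 1: D(1) = 1(1 + 5/6) = 11/6; numerator = 3(1) = 3; a_1 = (3)/(11/6) = 18/11
  n = 2: D(2) = 2(2 + 5/6) = 17/3; numerator = 3(18/11) - 1(1) = 43/11; a_2 = (43/11)/(17/3) = 129/187
  n = 3: D(3) = 3(3 + 5/6) = 23/2; numerator = 3(129/187) - 1(18/11) = 81/187; a_3 = (81/187)/(23/2) = 162/4301

r = 1/2; a_0 = 1; a_1 = 18/11; a_2 = 129/187; a_3 = 162/4301


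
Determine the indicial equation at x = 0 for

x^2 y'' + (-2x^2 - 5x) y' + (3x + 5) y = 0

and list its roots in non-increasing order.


Divide by x^2 to reach normal form y'' + P_1(x) y' + P_2(x) y = 0 with P_1(x) = -2 - 5/x and P_2(x) = 3/x + 5/x^2.
x = 0 is a singular point because the y'-coefficient -2 - 5/x has a pole at x = 0 and the y-coefficient 3/x + 5/x^2 has a pole at x = 0.
It is a regular singular point because x P_1(x) = p(x) = -2x - 5 and x^2 P_2(x) = q(x) = 3x + 5 are polynomials, hence analytic at x = 0.
p(0) = -5,  q(0) = 5.
Indicial equation: r(r-1) + p(0) r + q(0) = 0, i.e. r^2 + (p(0) - 1) r + q(0) = 0, i.e. r^2 - 6 r + 5 = 0.
Discriminant: (-6)^2 - 4(5) = 16, so r = (6 ± 4)/2.
Solving: r_1 = 5, r_2 = 1.

indicial: r^2 - 6 r + 5 = 0; roots r_1 = 5, r_2 = 1


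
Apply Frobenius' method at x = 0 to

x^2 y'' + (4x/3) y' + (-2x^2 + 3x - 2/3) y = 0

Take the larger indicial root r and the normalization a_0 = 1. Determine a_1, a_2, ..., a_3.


Write in Frobenius form y'' + (p(x)/x) y' + (q(x)/x^2) y = 0:
  p(x) = 4/3,  q(x) = -2x^2 + 3x - 2/3.
Indicial equation: r(r-1) + (4/3) r + (-2/3) = 0 -> roots r_1 = 2/3, r_2 = -1.
Take r = r_1 = 2/3. Let y(x) = x^r sum_{n>=0} a_n x^n with a_0 = 1.
Substitute y = x^r sum a_n x^n and match x^{r+n}. The recurrence is
  D(n) a_n + 3 a_{n-1} - 2 a_{n-2} = 0,  where D(n) = (r+n)(r+n-1) + (4/3)(r+n) + (-2/3).
  a_n = [-3 a_{n-1} + 2 a_{n-2}] / D(n).
Since the indicial polynomial factors as (r - r_1)(r - r_2), D(n) = (r_1 + n - r_1)(r_1 + n - r_2) = n(n + 5/3).
Evaluating step by step (a_0 = 1):
  n = 1: D(1) = 1(1 + 5/3) = 8/3; numerator = -3(1) = -3; a_1 = (-3)/(8/3) = -9/8
  n = 2: D(2) = 2(2 + 5/3) = 22/3; numerator = -3(-9/8) + 2(1) = 43/8; a_2 = (43/8)/(22/3) = 129/176
  n = 3: D(3) = 3(3 + 5/3) = 14; numerator = -3(129/176) + 2(-9/8) = -783/176; a_3 = (-783/176)/(14) = -783/2464

r = 2/3; a_0 = 1; a_1 = -9/8; a_2 = 129/176; a_3 = -783/2464


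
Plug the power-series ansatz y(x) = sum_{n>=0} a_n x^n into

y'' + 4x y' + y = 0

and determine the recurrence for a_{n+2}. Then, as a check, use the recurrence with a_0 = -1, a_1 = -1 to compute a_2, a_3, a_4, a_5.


Substitute y = sum_n a_n x^n.
y''(x) has coefficient (n+2)(n+1) a_{n+2} at x^n;
4 x y'(x) has coefficient 4 n a_n at x^n (shift);
y(x) has coefficient 1 a_n at x^n.
Matching x^n: (n+2)(n+1) a_{n+2} + (4n + 1) a_n = 0.
Thus a_{n+2} = (-4n - 1) / ((n+1)(n+2)) * a_n.

Check with a_0 = -1, a_1 = -1 (apply the recurrence for n = 0, 1, 2, 3): a_0 = -1, a_1 = -1, a_2 = 1/2, a_3 = 5/6, a_4 = -3/8, a_5 = -13/24.

a_(n+2) = (-4n - 1) / ((n+1)(n+2)) * a_n; check: a_0 = -1, a_1 = -1, a_2 = 1/2, a_3 = 5/6, a_4 = -3/8, a_5 = -13/24


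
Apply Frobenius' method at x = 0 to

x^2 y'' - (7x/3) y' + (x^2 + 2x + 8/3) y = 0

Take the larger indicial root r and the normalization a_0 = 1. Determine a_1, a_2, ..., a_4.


Write in Frobenius form y'' + (p(x)/x) y' + (q(x)/x^2) y = 0:
  p(x) = -7/3,  q(x) = x^2 + 2x + 8/3.
Indicial equation: r(r-1) + (-7/3) r + (8/3) = 0 -> roots r_1 = 2, r_2 = 4/3.
Take r = r_1 = 2. Let y(x) = x^r sum_{n>=0} a_n x^n with a_0 = 1.
Substitute y = x^r sum a_n x^n and match x^{r+n}. The recurrence is
  D(n) a_n + 2 a_{n-1} + 1 a_{n-2} = 0,  where D(n) = (r+n)(r+n-1) + (-7/3)(r+n) + (8/3).
  a_n = [-2 a_{n-1} - 1 a_{n-2}] / D(n).
Since the indicial polynomial factors as (r - r_1)(r - r_2), D(n) = (r_1 + n - r_1)(r_1 + n - r_2) = n(n + 2/3).
Evaluating step by step (a_0 = 1):
  n = 1: D(1) = 1(1 + 2/3) = 5/3; numerator = -2(1) = -2; a_1 = (-2)/(5/3) = -6/5
  n = 2: D(2) = 2(2 + 2/3) = 16/3; numerator = -2(-6/5) - 1(1) = 7/5; a_2 = (7/5)/(16/3) = 21/80
  n = 3: D(3) = 3(3 + 2/3) = 11; numerator = -2(21/80) - 1(-6/5) = 27/40; a_3 = (27/40)/(11) = 27/440
  n = 4: D(4) = 4(4 + 2/3) = 56/3; numerator = -2(27/440) - 1(21/80) = -339/880; a_4 = (-339/880)/(56/3) = -1017/49280

r = 2; a_0 = 1; a_1 = -6/5; a_2 = 21/80; a_3 = 27/440; a_4 = -1017/49280


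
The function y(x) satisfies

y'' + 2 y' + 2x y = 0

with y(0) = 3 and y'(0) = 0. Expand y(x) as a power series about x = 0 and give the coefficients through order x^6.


Ansatz: y(x) = sum_{n>=0} a_n x^n, so y'(x) = sum_{n>=1} n a_n x^(n-1) and y''(x) = sum_{n>=2} n(n-1) a_n x^(n-2).
Substitute into P(x) y'' + Q(x) y' + R(x) y = 0 with P(x) = 1, Q(x) = 2, R(x) = 2x, and match powers of x.
Initial conditions: a_0 = 3, a_1 = 0.
Setting the coefficient of each power of x to zero and solving order by order (substituting the coefficients already found):
  x^0: 2 a_2 + 2 a_1 = 0  ->  2 a_2 = -2 a_1 = 0  ->  a_2 = 0
  x^1: 6 a_3 + 4 a_2 + 2 a_0 = 0  ->  6 a_3 = -4 a_2 - 2 a_0 = -6  ->  a_3 = -1
  x^2: 12 a_4 + 6 a_3 + 2 a_1 = 0  ->  12 a_4 = -6 a_3 - 2 a_1 = 6  ->  a_4 = 1/2
  x^3: 20 a_5 + 8 a_4 + 2 a_2 = 0  ->  20 a_5 = -8 a_4 - 2 a_2 = -4  ->  a_5 = -1/5
  x^4: 30 a_6 + 10 a_5 + 2 a_3 = 0  ->  30 a_6 = -10 a_5 - 2 a_3 = 4  ->  a_6 = 2/15
Truncated series: y(x) = 3 - x^3 + (1/2) x^4 - (1/5) x^5 + (2/15) x^6 + O(x^7).

a_0 = 3; a_1 = 0; a_2 = 0; a_3 = -1; a_4 = 1/2; a_5 = -1/5; a_6 = 2/15


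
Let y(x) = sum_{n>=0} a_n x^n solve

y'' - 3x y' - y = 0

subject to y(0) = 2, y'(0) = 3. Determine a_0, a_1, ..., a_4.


Ansatz: y(x) = sum_{n>=0} a_n x^n, so y'(x) = sum_{n>=1} n a_n x^(n-1) and y''(x) = sum_{n>=2} n(n-1) a_n x^(n-2).
Substitute into P(x) y'' + Q(x) y' + R(x) y = 0 with P(x) = 1, Q(x) = -3x, R(x) = -1, and match powers of x.
Initial conditions: a_0 = 2, a_1 = 3.
Setting the coefficient of each power of x to zero and solving order by order (substituting the coefficients already found):
  x^0: 2 a_2 - a_0 = 0  ->  2 a_2 = a_0 = 2  ->  a_2 = 1
  x^1: 6 a_3 - 4 a_1 = 0  ->  6 a_3 = 4 a_1 = 12  ->  a_3 = 2
  x^2: 12 a_4 - 7 a_2 = 0  ->  12 a_4 = 7 a_2 = 7  ->  a_4 = 7/12
Truncated series: y(x) = 2 + 3 x + x^2 + 2 x^3 + (7/12) x^4 + O(x^5).

a_0 = 2; a_1 = 3; a_2 = 1; a_3 = 2; a_4 = 7/12


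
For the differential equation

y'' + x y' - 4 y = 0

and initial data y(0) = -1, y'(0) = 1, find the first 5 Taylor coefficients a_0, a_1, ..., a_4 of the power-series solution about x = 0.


Ansatz: y(x) = sum_{n>=0} a_n x^n, so y'(x) = sum_{n>=1} n a_n x^(n-1) and y''(x) = sum_{n>=2} n(n-1) a_n x^(n-2).
Substitute into P(x) y'' + Q(x) y' + R(x) y = 0 with P(x) = 1, Q(x) = x, R(x) = -4, and match powers of x.
Initial conditions: a_0 = -1, a_1 = 1.
Setting the coefficient of each power of x to zero and solving order by order (substituting the coefficients already found):
  x^0: 2 a_2 - 4 a_0 = 0  ->  2 a_2 = 4 a_0 = -4  ->  a_2 = -2
  x^1: 6 a_3 - 3 a_1 = 0  ->  6 a_3 = 3 a_1 = 3  ->  a_3 = 1/2
  x^2: 12 a_4 - 2 a_2 = 0  ->  12 a_4 = 2 a_2 = -4  ->  a_4 = -1/3
Truncated series: y(x) = -1 + x - 2 x^2 + (1/2) x^3 - (1/3) x^4 + O(x^5).

a_0 = -1; a_1 = 1; a_2 = -2; a_3 = 1/2; a_4 = -1/3
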